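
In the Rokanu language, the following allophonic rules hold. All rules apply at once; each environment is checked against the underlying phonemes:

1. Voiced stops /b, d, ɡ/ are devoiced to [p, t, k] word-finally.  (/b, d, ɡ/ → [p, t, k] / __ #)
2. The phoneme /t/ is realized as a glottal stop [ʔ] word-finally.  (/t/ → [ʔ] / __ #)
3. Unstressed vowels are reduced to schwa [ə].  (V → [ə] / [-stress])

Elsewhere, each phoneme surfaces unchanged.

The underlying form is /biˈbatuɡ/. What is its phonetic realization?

/b/ (word-initial): rule 1 targets it, but not word-finally → unchanged [b].
/i/ (between /b/ and /b/): in an unstressed syllable, so rule 3 applies → [ə].
/b/ — between /i/ and /a/; rule 1 does not apply here → [b].
/a/ — between /b/ and /t/; rule 3 does not apply here → [a].
/t/ (between /a/ and /u/): rule 2 targets it, but not word-finally → unchanged [t].
/u/ — between /t/ and /ɡ/, in an unstressed syllable — surfaces as [ə] (rule 3).
Rule 1 applies to /ɡ/ (word-final: word-finally) → [k].

[bəˈbatək]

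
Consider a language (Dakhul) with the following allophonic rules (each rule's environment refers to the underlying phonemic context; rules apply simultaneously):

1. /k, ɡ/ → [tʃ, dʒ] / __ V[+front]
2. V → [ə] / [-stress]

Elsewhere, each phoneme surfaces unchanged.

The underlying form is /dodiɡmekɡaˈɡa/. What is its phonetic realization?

/d/ stays [d].
/o/ (between /d/ and /d/) occurs in an unstressed syllable → [ə] by rule 2.
/d/ stays [d].
/i/ (between /d/ and /ɡ/): in an unstressed syllable, so rule 2 applies → [ə].
/ɡ/ (between /i/ and /m/): rule 1 targets it, but not before a front vowel → unchanged [ɡ].
/m/ (between /ɡ/ and /e/): no rule targets it → [m].
/e/ — between /m/ and /k/, in an unstressed syllable — surfaces as [ə] (rule 2).
/k/ (between /e/ and /ɡ/) is in the target of rule 1 but the environment (before a front vowel) is not met → [k].
/ɡ/ (between /k/ and /a/): rule 1 targets it, but not before a front vowel → unchanged [ɡ].
/a/ (between /ɡ/ and /ɡ/): in an unstressed syllable, so rule 2 applies → [ə].
/ɡ/ — between /a/ and /a/; rule 1 does not apply here → [ɡ].
/a/ (word-final): rule 2 targets it, but not in an unstressed syllable → unchanged [a].

[dədəɡməkɡəˈɡa]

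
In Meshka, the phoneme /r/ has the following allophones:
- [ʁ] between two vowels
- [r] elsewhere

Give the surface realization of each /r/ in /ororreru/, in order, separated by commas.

[ʁ], [r], [r], [ʁ]

Occurrence 1 (position 2): between two vowels → [ʁ].
Occurrence 2 (position 4): no conditioning environment matches → elsewhere allophone [r].
Occurrence 3 (position 5): no conditioning environment matches → elsewhere allophone [r].
Occurrence 4 (position 7): between two vowels → [ʁ].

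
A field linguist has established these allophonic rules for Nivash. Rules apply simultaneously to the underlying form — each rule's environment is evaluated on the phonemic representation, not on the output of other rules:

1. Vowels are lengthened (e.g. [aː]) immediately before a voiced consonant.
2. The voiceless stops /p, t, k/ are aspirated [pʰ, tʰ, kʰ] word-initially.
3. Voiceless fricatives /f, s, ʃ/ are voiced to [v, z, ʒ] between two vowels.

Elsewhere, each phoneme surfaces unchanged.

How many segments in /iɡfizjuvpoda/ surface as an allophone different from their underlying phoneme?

4

Segments that undergo a rule: /i/ → [iː] (rule 1); /i/ → [iː] (rule 1); /u/ → [uː] (rule 1); /o/ → [oː] (rule 1).
All other segments surface unchanged.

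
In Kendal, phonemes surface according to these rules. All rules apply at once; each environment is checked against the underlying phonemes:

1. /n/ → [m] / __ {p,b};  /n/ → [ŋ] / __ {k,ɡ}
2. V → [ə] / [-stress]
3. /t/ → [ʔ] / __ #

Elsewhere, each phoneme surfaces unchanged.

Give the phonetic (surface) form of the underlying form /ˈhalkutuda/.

/h/ — not in any rule's target class → [h].
/a/ (between /h/ and /l/) fails the environment for rule 2, so it stays [a].
/l/ (between /a/ and /k/): no rule targets it → [l].
/k/ stays [k].
/u/ meets the environment for rule 2 (in an unstressed syllable) → [ə].
/t/ — between /u/ and /u/; rule 3 does not apply here → [t].
/u/ meets the environment for rule 2 (in an unstressed syllable) → [ə].
/d/ (between /u/ and /a/) is unaffected → [d].
Rule 2 applies to /a/ (word-final: in an unstressed syllable) → [ə].

[ˈhalkətədə]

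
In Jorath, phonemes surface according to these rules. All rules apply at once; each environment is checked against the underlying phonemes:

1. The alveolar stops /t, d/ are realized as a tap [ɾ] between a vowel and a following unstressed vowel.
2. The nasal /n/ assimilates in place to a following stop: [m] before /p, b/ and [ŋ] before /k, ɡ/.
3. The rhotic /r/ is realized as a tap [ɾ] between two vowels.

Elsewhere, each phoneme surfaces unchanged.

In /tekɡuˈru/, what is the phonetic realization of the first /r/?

[ɾ]

/r/ (between /u/ and /u/) occurs between two vowels → [ɾ] by rule 3.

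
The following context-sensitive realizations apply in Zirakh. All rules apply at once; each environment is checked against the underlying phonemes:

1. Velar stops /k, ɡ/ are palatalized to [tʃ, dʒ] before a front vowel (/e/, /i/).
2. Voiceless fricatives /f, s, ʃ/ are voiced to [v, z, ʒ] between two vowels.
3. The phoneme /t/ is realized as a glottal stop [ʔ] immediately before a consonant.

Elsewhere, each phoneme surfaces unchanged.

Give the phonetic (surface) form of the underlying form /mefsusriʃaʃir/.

/m/ stays [m].
/e/ (between /m/ and /f/): no rule targets it → [e].
/f/ — between /e/ and /s/; rule 2 does not apply here → [f].
/s/ (between /f/ and /u/) fails the environment for rule 2, so it stays [s].
/u/ (between /s/ and /s/): no rule targets it → [u].
/s/ — between /u/ and /r/; rule 2 does not apply here → [s].
/r/ (between /s/ and /i/): no rule targets it → [r].
/i/ (between /r/ and /ʃ/) is unaffected → [i].
/ʃ/ meets the environment for rule 2 (between two vowels) → [ʒ].
/a/ (between /ʃ/ and /ʃ/): no rule targets it → [a].
/ʃ/ (between /a/ and /i/): between two vowels, so rule 2 applies → [ʒ].
/i/ (between /ʃ/ and /r/) is unaffected → [i].
/r/ stays [r].

[mefsusriʒaʒir]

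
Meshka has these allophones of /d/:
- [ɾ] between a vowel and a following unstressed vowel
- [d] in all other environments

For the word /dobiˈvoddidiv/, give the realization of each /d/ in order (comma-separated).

Occurrence 1 (position 1): no conditioning environment matches → elsewhere allophone [d].
Occurrence 2 (position 7): no conditioning environment matches → elsewhere allophone [d].
Occurrence 3 (position 8): no conditioning environment matches → elsewhere allophone [d].
Occurrence 4 (position 10): between a vowel and a following unstressed vowel → [ɾ].

[d], [d], [d], [ɾ]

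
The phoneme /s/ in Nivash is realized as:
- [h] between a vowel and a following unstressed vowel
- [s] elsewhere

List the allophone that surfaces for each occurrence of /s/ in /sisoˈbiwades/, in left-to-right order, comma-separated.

[s], [h], [s]

Occurrence 1 (position 1): no conditioning environment matches → elsewhere allophone [s].
Occurrence 2 (position 3): between a vowel and a following unstressed vowel → [h].
Occurrence 3 (position 11): no conditioning environment matches → elsewhere allophone [s].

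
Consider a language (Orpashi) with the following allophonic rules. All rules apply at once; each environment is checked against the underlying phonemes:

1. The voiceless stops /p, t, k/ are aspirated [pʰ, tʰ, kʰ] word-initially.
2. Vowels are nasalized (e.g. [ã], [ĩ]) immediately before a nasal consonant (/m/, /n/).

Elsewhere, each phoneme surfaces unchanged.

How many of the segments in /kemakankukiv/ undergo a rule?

3

Segments that undergo a rule: /k/ → [kʰ] (rule 1); /e/ → [ẽ] (rule 2); /a/ → [ã] (rule 2).
All other segments surface unchanged.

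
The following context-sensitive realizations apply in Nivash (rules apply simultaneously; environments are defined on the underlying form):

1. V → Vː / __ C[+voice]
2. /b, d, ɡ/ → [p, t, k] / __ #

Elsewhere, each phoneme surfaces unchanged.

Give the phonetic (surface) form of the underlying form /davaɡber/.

[daːvaːɡbeːr]

/d/ (word-initial) fails the environment for rule 2, so it stays [d].
Rule 1 applies to /a/ (between /d/ and /v/: before a voiced consonant) → [aː].
/v/ — not in any rule's target class → [v].
/a/ — between /v/ and /ɡ/, before a voiced consonant — surfaces as [aː] (rule 1).
/ɡ/ — between /a/ and /b/; rule 2 does not apply here → [ɡ].
/b/ (between /ɡ/ and /e/): rule 2 targets it, but not word-finally → unchanged [b].
/e/ — between /b/ and /r/, before a voiced consonant — surfaces as [eː] (rule 1).
/r/ stays [r].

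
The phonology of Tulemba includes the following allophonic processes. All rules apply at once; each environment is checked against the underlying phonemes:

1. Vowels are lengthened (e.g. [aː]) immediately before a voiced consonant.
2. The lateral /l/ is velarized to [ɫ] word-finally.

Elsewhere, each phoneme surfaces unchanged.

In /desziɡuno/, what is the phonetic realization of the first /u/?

[uː]

Rule 1 applies to /u/ (between /ɡ/ and /n/: before a voiced consonant) → [uː].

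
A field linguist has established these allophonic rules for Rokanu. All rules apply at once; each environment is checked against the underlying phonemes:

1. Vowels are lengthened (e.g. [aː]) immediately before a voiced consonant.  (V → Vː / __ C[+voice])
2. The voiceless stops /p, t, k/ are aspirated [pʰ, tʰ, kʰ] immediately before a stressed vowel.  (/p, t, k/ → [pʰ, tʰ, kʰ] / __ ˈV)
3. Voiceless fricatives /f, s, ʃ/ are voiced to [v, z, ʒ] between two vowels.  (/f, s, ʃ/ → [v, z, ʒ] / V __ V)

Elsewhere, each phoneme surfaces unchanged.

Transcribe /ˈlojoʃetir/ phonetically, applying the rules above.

/o/ — between /l/ and /j/, before a voiced consonant — surfaces as [oː] (rule 1).
/o/ — between /j/ and /ʃ/; rule 1 does not apply here → [o].
Rule 3 applies to /ʃ/ (between /o/ and /e/: between two vowels) → [ʒ].
/e/ (between /ʃ/ and /t/) fails the environment for rule 1, so it stays [e].
/t/ (between /e/ and /i/) is in the target of rule 2 but the environment (immediately before a stressed vowel) is not met → [t].
/i/ (between /t/ and /r/) occurs before a voiced consonant → [iː] by rule 1.

[ˈloːjoʒetiːr]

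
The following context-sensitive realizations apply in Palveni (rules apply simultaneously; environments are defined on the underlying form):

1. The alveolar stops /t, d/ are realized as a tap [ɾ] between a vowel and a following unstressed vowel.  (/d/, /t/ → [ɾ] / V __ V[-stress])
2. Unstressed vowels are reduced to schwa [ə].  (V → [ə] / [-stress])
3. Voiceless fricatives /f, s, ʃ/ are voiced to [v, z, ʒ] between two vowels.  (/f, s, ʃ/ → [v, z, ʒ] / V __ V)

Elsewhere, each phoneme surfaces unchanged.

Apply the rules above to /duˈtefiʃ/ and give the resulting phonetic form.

/d/ (word-initial) fails the environment for rule 1, so it stays [d].
/u/ meets the environment for rule 2 (in an unstressed syllable) → [ə].
/t/ (between /u/ and /e/): rule 1 targets it, but not between a vowel and a following unstressed vowel → unchanged [t].
/e/ (between /t/ and /f/): rule 2 targets it, but not in an unstressed syllable → unchanged [e].
/f/ (between /e/ and /i/) occurs between two vowels → [v] by rule 3.
/i/ meets the environment for rule 2 (in an unstressed syllable) → [ə].
/ʃ/ — word-final; rule 3 does not apply here → [ʃ].

[dəˈtevəʃ]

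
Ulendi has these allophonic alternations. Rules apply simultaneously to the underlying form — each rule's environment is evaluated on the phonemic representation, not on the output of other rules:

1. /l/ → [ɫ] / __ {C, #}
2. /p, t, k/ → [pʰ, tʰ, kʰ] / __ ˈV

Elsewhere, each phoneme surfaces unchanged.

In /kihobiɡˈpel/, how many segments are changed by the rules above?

Segments that undergo a rule: /p/ → [pʰ] (rule 2); /l/ → [ɫ] (rule 1).
All other segments surface unchanged.

2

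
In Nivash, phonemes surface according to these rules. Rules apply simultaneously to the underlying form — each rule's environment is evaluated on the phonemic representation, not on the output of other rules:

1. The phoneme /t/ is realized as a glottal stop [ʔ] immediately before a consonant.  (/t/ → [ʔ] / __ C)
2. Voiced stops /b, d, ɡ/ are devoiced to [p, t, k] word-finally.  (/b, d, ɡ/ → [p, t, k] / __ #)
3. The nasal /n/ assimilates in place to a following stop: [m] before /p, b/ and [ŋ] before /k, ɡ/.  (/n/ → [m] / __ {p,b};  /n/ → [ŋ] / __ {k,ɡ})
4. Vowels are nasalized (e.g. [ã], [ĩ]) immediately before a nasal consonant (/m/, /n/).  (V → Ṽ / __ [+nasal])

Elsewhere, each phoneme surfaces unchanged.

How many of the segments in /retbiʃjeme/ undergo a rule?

Segments that undergo a rule: /t/ → [ʔ] (rule 1); /e/ → [ẽ] (rule 4).
All other segments surface unchanged.

2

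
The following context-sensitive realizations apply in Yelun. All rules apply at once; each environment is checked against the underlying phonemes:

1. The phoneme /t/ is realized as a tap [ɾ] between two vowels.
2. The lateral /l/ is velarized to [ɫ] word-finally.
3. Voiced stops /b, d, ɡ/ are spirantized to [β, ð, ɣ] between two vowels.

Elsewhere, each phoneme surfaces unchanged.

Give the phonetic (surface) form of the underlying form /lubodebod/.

[luβoðeβod]

/l/ — word-initial; rule 2 does not apply here → [l].
/u/ (between /l/ and /b/): no rule targets it → [u].
/b/ (between /u/ and /o/) occurs between two vowels → [β] by rule 3.
/o/ stays [o].
Rule 3 applies to /d/ (between /o/ and /e/: between two vowels) → [ð].
/e/ — not in any rule's target class → [e].
/b/ meets the environment for rule 3 (between two vowels) → [β].
/o/ (between /b/ and /d/): no rule targets it → [o].
/d/ (word-final) is in the target of rule 3 but the environment (between two vowels) is not met → [d].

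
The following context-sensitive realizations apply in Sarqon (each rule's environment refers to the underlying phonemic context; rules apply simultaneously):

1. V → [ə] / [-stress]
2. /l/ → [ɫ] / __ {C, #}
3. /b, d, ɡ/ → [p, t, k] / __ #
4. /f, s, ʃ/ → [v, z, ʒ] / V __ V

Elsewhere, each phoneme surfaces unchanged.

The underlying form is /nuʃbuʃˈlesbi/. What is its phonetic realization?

/n/ (word-initial) is unaffected → [n].
/u/ (between /n/ and /ʃ/): in an unstressed syllable, so rule 1 applies → [ə].
/ʃ/ — between /u/ and /b/; rule 4 does not apply here → [ʃ].
/b/ (between /ʃ/ and /u/) is in the target of rule 3 but the environment (word-finally) is not met → [b].
/u/ — between /b/ and /ʃ/, in an unstressed syllable — surfaces as [ə] (rule 1).
/ʃ/ (between /u/ and /l/): rule 4 targets it, but not between two vowels → unchanged [ʃ].
/l/ (between /ʃ/ and /e/) fails the environment for rule 2, so it stays [l].
/e/ (between /l/ and /s/) is in the target of rule 1 but the environment (in an unstressed syllable) is not met → [e].
/s/ (between /e/ and /b/) fails the environment for rule 4, so it stays [s].
/b/ (between /s/ and /i/): rule 3 targets it, but not word-finally → unchanged [b].
/i/ (word-final): in an unstressed syllable, so rule 1 applies → [ə].

[nəʃbəʃˈlesbə]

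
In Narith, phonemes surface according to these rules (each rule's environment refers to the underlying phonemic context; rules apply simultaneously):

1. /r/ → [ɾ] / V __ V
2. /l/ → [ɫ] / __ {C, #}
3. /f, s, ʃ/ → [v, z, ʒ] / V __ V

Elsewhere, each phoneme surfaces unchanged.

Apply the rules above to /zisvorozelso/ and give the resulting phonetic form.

[zisvoɾozeɫso]

/z/ stays [z].
/i/ (between /z/ and /s/) is unaffected → [i].
/s/ (between /i/ and /v/) fails the environment for rule 3, so it stays [s].
/v/ (between /s/ and /o/) is unaffected → [v].
/o/ — not in any rule's target class → [o].
Rule 1 applies to /r/ (between /o/ and /o/: between two vowels) → [ɾ].
/o/ — not in any rule's target class → [o].
/z/ — not in any rule's target class → [z].
/e/ stays [e].
Rule 2 applies to /l/ (between /e/ and /s/: word-finally or immediately before a consonant) → [ɫ].
/s/ — between /l/ and /o/; rule 3 does not apply here → [s].
/o/ — not in any rule's target class → [o].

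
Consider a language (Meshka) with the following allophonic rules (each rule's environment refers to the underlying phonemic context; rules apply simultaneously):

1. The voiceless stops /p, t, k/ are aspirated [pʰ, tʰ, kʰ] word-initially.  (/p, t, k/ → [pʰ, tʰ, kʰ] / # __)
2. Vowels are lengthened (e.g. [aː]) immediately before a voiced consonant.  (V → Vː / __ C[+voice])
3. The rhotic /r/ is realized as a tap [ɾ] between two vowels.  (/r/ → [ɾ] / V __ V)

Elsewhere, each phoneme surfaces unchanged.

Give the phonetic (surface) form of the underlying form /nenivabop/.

/n/ (word-initial) is unaffected → [n].
/e/ — between /n/ and /n/, before a voiced consonant — surfaces as [eː] (rule 2).
/n/ (between /e/ and /i/): no rule targets it → [n].
/i/ (between /n/ and /v/) occurs before a voiced consonant → [iː] by rule 2.
/v/ stays [v].
/a/ — between /v/ and /b/, before a voiced consonant — surfaces as [aː] (rule 2).
/b/ (between /a/ and /o/): no rule targets it → [b].
/o/ — between /b/ and /p/; rule 2 does not apply here → [o].
/p/ — word-final; rule 1 does not apply here → [p].

[neːniːvaːbop]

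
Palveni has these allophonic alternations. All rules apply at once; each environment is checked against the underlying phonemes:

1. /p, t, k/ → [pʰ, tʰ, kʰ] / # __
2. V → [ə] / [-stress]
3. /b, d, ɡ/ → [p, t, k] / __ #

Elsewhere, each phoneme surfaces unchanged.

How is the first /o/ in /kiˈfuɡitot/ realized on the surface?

[ə]

/o/ — between /t/ and /t/, in an unstressed syllable — surfaces as [ə] (rule 2).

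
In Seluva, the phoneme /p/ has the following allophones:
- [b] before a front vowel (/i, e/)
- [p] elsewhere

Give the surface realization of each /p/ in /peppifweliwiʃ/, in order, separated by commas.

[b], [p], [b]

Occurrence 1 (position 1): before a front vowel (/i, e/) → [b].
Occurrence 2 (position 3): no conditioning environment matches → elsewhere allophone [p].
Occurrence 3 (position 4): before a front vowel (/i, e/) → [b].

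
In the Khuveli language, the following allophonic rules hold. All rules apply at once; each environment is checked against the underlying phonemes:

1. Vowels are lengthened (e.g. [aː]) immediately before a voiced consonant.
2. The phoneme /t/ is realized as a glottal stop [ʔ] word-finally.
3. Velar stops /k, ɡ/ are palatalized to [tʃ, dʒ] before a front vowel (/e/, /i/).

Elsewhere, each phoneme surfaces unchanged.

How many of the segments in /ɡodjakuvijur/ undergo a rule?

4

Segments that undergo a rule: /o/ → [oː] (rule 1); /u/ → [uː] (rule 1); /i/ → [iː] (rule 1); /u/ → [uː] (rule 1).
All other segments surface unchanged.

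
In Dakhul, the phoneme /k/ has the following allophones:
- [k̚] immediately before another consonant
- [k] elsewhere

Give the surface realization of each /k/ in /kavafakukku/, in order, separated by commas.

Occurrence 1 (position 1): no conditioning environment matches → elsewhere allophone [k].
Occurrence 2 (position 7): no conditioning environment matches → elsewhere allophone [k].
Occurrence 3 (position 9): immediately before another consonant → [k̚].
Occurrence 4 (position 10): no conditioning environment matches → elsewhere allophone [k].

[k], [k], [k̚], [k]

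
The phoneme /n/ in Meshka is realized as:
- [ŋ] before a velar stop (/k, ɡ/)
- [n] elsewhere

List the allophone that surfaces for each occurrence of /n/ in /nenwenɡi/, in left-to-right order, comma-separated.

[n], [n], [ŋ]

Occurrence 1 (position 1): no conditioning environment matches → elsewhere allophone [n].
Occurrence 2 (position 3): no conditioning environment matches → elsewhere allophone [n].
Occurrence 3 (position 6): before a velar stop → [ŋ].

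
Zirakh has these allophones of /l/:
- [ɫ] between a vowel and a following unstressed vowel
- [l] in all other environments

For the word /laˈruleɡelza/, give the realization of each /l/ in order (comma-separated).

Occurrence 1 (position 1): no conditioning environment matches → elsewhere allophone [l].
Occurrence 2 (position 5): between a vowel and a following unstressed vowel → [ɫ].
Occurrence 3 (position 9): no conditioning environment matches → elsewhere allophone [l].

[l], [ɫ], [l]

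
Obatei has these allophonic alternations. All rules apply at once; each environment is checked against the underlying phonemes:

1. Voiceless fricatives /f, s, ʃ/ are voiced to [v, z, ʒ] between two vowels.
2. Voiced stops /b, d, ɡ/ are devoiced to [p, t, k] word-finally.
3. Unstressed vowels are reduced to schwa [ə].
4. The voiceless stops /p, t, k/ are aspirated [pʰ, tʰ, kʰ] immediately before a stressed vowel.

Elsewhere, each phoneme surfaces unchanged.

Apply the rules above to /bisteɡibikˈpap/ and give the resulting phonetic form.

[bəstəɡəbəkˈpʰap]

/b/ (word-initial) fails the environment for rule 2, so it stays [b].
/i/ meets the environment for rule 3 (in an unstressed syllable) → [ə].
/s/ (between /i/ and /t/) is in the target of rule 1 but the environment (between two vowels) is not met → [s].
/t/ (between /s/ and /e/): rule 4 targets it, but not immediately before a stressed vowel → unchanged [t].
Rule 3 applies to /e/ (between /t/ and /ɡ/: in an unstressed syllable) → [ə].
/ɡ/ (between /e/ and /i/): rule 2 targets it, but not word-finally → unchanged [ɡ].
/i/ meets the environment for rule 3 (in an unstressed syllable) → [ə].
/b/ — between /i/ and /i/; rule 2 does not apply here → [b].
/i/ meets the environment for rule 3 (in an unstressed syllable) → [ə].
/k/ (between /i/ and /p/): rule 4 targets it, but not immediately before a stressed vowel → unchanged [k].
/p/ (between /k/ and /a/): immediately before a stressed vowel, so rule 4 applies → [pʰ].
/a/ (between /p/ and /p/): rule 3 targets it, but not in an unstressed syllable → unchanged [a].
/p/ (word-final) fails the environment for rule 4, so it stays [p].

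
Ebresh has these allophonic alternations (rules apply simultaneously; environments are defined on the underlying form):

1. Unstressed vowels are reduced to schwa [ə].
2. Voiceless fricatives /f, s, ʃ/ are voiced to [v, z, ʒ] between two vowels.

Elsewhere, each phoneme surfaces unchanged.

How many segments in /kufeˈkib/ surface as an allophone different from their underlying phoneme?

3

Segments that undergo a rule: /u/ → [ə] (rule 1); /f/ → [v] (rule 2); /e/ → [ə] (rule 1).
All other segments surface unchanged.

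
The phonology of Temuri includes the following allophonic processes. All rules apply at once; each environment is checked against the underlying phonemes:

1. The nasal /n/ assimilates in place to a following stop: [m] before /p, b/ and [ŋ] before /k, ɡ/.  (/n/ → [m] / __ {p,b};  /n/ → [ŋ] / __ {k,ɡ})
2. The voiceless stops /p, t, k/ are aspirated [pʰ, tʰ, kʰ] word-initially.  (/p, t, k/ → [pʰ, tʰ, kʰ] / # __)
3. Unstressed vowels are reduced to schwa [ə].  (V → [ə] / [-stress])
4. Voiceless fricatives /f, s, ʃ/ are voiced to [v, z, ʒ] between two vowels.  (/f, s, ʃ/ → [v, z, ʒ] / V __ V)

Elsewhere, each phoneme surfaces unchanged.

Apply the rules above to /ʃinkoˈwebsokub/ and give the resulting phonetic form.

[ʃəŋkəˈwebsəkəb]

/ʃ/ (word-initial): rule 4 targets it, but not between two vowels → unchanged [ʃ].
/i/ (between /ʃ/ and /n/) occurs in an unstressed syllable → [ə] by rule 3.
/n/ (between /i/ and /k/) occurs before a labial or velar stop → [ŋ] by rule 1.
/k/ (between /n/ and /o/) fails the environment for rule 2, so it stays [k].
/o/ — between /k/ and /w/, in an unstressed syllable — surfaces as [ə] (rule 3).
/w/ (between /o/ and /e/) is unaffected → [w].
/e/ — between /w/ and /b/; rule 3 does not apply here → [e].
/b/ (between /e/ and /s/): no rule targets it → [b].
/s/ (between /b/ and /o/) is in the target of rule 4 but the environment (between two vowels) is not met → [s].
/o/ (between /s/ and /k/) occurs in an unstressed syllable → [ə] by rule 3.
/k/ (between /o/ and /u/): rule 2 targets it, but not word-initially → unchanged [k].
Rule 3 applies to /u/ (between /k/ and /b/: in an unstressed syllable) → [ə].
/b/ (word-final) is unaffected → [b].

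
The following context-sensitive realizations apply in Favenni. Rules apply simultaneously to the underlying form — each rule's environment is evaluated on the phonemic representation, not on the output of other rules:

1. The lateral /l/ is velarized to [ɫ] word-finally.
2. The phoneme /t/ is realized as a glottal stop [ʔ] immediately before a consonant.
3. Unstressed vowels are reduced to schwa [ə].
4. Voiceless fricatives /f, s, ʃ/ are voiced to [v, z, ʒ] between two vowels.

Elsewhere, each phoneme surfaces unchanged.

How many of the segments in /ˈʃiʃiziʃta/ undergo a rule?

4

Segments that undergo a rule: /ʃ/ → [ʒ] (rule 4); /i/ → [ə] (rule 3); /i/ → [ə] (rule 3); /a/ → [ə] (rule 3).
All other segments surface unchanged.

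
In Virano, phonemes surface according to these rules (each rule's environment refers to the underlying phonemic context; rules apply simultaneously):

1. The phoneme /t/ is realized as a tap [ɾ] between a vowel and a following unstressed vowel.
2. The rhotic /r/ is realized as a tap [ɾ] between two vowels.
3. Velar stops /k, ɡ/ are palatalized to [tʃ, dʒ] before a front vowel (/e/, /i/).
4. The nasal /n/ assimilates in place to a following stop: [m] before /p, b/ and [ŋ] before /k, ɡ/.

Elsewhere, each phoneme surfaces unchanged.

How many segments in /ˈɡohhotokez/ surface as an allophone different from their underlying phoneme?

2

Segments that undergo a rule: /t/ → [ɾ] (rule 1); /k/ → [tʃ] (rule 3).
All other segments surface unchanged.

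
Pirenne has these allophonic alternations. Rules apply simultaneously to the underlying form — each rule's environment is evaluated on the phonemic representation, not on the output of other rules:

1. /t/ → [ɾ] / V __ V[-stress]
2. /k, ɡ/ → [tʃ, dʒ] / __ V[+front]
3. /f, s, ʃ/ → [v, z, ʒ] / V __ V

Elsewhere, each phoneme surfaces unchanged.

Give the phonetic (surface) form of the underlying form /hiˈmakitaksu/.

Rule 2 applies to /k/ (between /a/ and /i/: before a front vowel) → [tʃ].
/t/ (between /i/ and /a/) occurs between a vowel and a following unstressed vowel → [ɾ] by rule 1.
/k/ — between /a/ and /s/; rule 2 does not apply here → [k].
/s/ (between /k/ and /u/): rule 3 targets it, but not between two vowels → unchanged [s].

[hiˈmatʃiɾaksu]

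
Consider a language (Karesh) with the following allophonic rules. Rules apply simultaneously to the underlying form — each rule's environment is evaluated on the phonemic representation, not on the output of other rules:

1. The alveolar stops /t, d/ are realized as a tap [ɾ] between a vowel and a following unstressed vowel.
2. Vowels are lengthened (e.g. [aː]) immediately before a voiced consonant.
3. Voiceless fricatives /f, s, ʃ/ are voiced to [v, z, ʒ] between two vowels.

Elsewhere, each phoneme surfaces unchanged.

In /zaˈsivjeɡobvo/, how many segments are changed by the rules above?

Segments that undergo a rule: /s/ → [z] (rule 3); /i/ → [iː] (rule 2); /e/ → [eː] (rule 2); /o/ → [oː] (rule 2).
All other segments surface unchanged.

4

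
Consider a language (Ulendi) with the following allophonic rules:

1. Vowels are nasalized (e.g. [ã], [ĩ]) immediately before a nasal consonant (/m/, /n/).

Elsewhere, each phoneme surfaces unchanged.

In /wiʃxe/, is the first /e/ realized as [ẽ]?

No

/e/ (word-final) is in the target of rule 1 but the environment (before a nasal consonant) is not met → [e].
The actual realization is [e], not [ẽ].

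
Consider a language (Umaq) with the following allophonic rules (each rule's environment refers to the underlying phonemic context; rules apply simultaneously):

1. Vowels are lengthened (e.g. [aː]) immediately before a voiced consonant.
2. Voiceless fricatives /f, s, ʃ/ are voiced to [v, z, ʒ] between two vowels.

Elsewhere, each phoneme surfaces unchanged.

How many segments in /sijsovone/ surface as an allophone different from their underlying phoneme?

3

Segments that undergo a rule: /i/ → [iː] (rule 1); /o/ → [oː] (rule 1); /o/ → [oː] (rule 1).
All other segments surface unchanged.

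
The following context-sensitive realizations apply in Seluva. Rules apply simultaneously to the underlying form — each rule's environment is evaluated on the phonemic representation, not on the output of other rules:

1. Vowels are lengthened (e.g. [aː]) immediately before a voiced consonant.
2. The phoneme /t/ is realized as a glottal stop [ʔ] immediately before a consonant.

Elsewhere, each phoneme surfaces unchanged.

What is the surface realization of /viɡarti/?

/v/ stays [v].
/i/ (between /v/ and /ɡ/): before a voiced consonant, so rule 1 applies → [iː].
/ɡ/ (between /i/ and /a/) is unaffected → [ɡ].
Rule 1 applies to /a/ (between /ɡ/ and /r/: before a voiced consonant) → [aː].
/r/ (between /a/ and /t/) is unaffected → [r].
/t/ (between /r/ and /i/) fails the environment for rule 2, so it stays [t].
/i/ (word-final) fails the environment for rule 1, so it stays [i].

[viːɡaːrti]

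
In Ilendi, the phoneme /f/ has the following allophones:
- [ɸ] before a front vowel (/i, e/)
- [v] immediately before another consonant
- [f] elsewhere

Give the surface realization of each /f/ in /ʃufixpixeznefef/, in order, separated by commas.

Occurrence 1 (position 3): before a front vowel (/i, e/) → [ɸ].
Occurrence 2 (position 13): before a front vowel (/i, e/) → [ɸ].
Occurrence 3 (position 15): no conditioning environment matches → elsewhere allophone [f].

[ɸ], [ɸ], [f]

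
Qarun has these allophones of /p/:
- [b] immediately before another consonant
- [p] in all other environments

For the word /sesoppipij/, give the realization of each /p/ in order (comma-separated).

[b], [p], [p]

Occurrence 1 (position 5): immediately before another consonant → [b].
Occurrence 2 (position 6): no conditioning environment matches → elsewhere allophone [p].
Occurrence 3 (position 8): no conditioning environment matches → elsewhere allophone [p].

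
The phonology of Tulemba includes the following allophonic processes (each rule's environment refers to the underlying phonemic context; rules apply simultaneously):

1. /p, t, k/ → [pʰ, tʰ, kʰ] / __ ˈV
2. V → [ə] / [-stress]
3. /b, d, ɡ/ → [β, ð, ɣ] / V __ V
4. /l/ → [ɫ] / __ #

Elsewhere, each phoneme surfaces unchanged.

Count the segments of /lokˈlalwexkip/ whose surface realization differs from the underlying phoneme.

3

Segments that undergo a rule: /o/ → [ə] (rule 2); /e/ → [ə] (rule 2); /i/ → [ə] (rule 2).
All other segments surface unchanged.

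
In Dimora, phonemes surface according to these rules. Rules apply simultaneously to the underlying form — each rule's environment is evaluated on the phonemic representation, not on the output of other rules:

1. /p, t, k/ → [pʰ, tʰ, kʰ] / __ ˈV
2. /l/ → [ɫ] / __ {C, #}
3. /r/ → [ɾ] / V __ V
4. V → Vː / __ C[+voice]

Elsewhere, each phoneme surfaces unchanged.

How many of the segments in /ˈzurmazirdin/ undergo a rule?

4

Segments that undergo a rule: /u/ → [uː] (rule 4); /a/ → [aː] (rule 4); /i/ → [iː] (rule 4); /i/ → [iː] (rule 4).
All other segments surface unchanged.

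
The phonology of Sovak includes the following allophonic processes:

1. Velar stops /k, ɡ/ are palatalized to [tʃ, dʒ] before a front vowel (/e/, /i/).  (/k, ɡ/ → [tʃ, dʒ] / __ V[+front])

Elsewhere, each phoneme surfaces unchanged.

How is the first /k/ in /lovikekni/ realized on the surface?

[tʃ]

/k/ — between /i/ and /e/, before a front vowel — surfaces as [tʃ] (rule 1).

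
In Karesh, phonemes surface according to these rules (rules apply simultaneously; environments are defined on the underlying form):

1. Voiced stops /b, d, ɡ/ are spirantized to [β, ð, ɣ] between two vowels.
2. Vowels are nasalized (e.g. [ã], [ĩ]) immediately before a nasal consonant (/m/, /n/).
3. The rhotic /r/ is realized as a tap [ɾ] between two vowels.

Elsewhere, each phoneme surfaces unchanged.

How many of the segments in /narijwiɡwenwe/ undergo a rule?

Segments that undergo a rule: /r/ → [ɾ] (rule 3); /e/ → [ẽ] (rule 2).
All other segments surface unchanged.

2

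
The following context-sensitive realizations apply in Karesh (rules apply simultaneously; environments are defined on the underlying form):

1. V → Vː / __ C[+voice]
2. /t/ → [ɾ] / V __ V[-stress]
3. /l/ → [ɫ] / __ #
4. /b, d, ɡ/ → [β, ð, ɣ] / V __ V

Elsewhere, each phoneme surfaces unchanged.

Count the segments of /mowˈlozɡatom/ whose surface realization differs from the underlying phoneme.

4

Segments that undergo a rule: /o/ → [oː] (rule 1); /o/ → [oː] (rule 1); /t/ → [ɾ] (rule 2); /o/ → [oː] (rule 1).
All other segments surface unchanged.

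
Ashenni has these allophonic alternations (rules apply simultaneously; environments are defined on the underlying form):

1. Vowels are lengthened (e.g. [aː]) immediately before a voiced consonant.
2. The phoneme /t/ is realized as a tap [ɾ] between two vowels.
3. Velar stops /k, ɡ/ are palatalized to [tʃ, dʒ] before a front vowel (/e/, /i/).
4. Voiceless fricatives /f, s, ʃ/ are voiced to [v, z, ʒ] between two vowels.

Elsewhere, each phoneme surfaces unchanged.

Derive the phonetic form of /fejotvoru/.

[feːjotvoːru]

/f/ (word-initial) is in the target of rule 4 but the environment (between two vowels) is not met → [f].
/e/ — between /f/ and /j/, before a voiced consonant — surfaces as [eː] (rule 1).
/j/ (between /e/ and /o/): no rule targets it → [j].
/o/ — between /j/ and /t/; rule 1 does not apply here → [o].
/t/ (between /o/ and /v/): rule 2 targets it, but not between two vowels → unchanged [t].
/v/ (between /t/ and /o/) is unaffected → [v].
/o/ — between /v/ and /r/, before a voiced consonant — surfaces as [oː] (rule 1).
/r/ (between /o/ and /u/) is unaffected → [r].
/u/ (word-final) is in the target of rule 1 but the environment (before a voiced consonant) is not met → [u].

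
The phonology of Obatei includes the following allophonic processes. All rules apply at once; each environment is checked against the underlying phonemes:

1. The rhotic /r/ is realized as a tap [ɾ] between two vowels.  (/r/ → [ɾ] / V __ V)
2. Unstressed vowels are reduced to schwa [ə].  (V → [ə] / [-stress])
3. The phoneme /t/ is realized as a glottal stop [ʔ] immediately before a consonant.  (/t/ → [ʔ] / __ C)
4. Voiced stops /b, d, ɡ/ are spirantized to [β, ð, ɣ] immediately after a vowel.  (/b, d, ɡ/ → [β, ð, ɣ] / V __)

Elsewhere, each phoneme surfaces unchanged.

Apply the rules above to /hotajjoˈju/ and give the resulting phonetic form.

[hətəjjəˈju]

/h/ — not in any rule's target class → [h].
/o/ — between /h/ and /t/, in an unstressed syllable — surfaces as [ə] (rule 2).
/t/ (between /o/ and /a/) is in the target of rule 3 but the environment (immediately before a consonant) is not met → [t].
/a/ (between /t/ and /j/): in an unstressed syllable, so rule 2 applies → [ə].
/j/ (between /a/ and /j/) is unaffected → [j].
/j/ stays [j].
/o/ (between /j/ and /j/) occurs in an unstressed syllable → [ə] by rule 2.
/j/ (between /o/ and /u/) is unaffected → [j].
/u/ — word-final; rule 2 does not apply here → [u].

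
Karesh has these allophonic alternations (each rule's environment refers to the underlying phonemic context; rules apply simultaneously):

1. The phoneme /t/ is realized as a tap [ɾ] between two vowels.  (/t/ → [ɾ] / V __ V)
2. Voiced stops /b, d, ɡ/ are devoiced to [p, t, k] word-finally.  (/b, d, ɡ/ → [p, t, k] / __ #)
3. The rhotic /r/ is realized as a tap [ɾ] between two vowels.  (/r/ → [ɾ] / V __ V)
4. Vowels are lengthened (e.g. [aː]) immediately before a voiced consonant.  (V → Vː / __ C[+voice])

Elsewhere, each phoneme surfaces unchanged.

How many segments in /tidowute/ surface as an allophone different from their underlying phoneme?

3

Segments that undergo a rule: /i/ → [iː] (rule 4); /o/ → [oː] (rule 4); /t/ → [ɾ] (rule 1).
All other segments surface unchanged.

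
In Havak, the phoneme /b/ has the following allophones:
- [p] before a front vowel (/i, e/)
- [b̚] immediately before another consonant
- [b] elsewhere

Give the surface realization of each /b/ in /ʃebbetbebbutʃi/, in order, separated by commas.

Occurrence 1 (position 3): immediately before another consonant → [b̚].
Occurrence 2 (position 4): before a front vowel (/i, e/) → [p].
Occurrence 3 (position 7): before a front vowel (/i, e/) → [p].
Occurrence 4 (position 9): immediately before another consonant → [b̚].
Occurrence 5 (position 10): no conditioning environment matches → elsewhere allophone [b].

[b̚], [p], [p], [b̚], [b]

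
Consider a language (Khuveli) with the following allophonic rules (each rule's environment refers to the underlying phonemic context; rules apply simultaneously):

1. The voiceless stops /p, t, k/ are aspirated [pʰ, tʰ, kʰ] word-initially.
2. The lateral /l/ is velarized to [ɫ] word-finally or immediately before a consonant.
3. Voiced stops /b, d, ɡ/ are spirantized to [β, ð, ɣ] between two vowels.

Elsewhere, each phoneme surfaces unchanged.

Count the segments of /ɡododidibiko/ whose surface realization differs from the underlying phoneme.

4

Segments that undergo a rule: /d/ → [ð] (rule 3); /d/ → [ð] (rule 3); /d/ → [ð] (rule 3); /b/ → [β] (rule 3).
All other segments surface unchanged.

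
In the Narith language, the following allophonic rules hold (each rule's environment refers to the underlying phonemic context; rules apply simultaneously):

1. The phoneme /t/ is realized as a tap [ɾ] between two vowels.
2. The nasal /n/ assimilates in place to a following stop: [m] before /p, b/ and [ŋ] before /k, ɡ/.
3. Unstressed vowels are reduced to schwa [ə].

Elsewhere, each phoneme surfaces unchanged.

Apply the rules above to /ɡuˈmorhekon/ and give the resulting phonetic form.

/ɡ/ — not in any rule's target class → [ɡ].
/u/ — between /ɡ/ and /m/, in an unstressed syllable — surfaces as [ə] (rule 3).
/m/ stays [m].
/o/ — between /m/ and /r/; rule 3 does not apply here → [o].
/r/ — not in any rule's target class → [r].
/h/ (between /r/ and /e/) is unaffected → [h].
/e/ — between /h/ and /k/, in an unstressed syllable — surfaces as [ə] (rule 3).
/k/ (between /e/ and /o/) is unaffected → [k].
/o/ (between /k/ and /n/): in an unstressed syllable, so rule 3 applies → [ə].
/n/ (word-final) fails the environment for rule 2, so it stays [n].

[ɡəˈmorhəkən]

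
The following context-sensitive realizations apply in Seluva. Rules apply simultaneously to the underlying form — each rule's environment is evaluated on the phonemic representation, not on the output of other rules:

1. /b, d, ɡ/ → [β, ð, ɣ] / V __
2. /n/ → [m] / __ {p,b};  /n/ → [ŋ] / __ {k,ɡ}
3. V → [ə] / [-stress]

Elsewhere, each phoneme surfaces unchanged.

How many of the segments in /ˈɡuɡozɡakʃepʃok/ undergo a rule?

5

Segments that undergo a rule: /ɡ/ → [ɣ] (rule 1); /o/ → [ə] (rule 3); /a/ → [ə] (rule 3); /e/ → [ə] (rule 3); /o/ → [ə] (rule 3).
All other segments surface unchanged.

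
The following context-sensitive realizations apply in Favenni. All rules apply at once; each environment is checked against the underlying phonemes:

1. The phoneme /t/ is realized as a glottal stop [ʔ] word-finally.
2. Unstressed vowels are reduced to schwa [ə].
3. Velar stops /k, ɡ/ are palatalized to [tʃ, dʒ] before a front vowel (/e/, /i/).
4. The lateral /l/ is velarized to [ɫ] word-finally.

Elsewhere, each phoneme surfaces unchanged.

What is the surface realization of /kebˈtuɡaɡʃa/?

/k/ (word-initial): before a front vowel, so rule 3 applies → [tʃ].
Rule 2 applies to /e/ (between /k/ and /b/: in an unstressed syllable) → [ə].
/b/ — not in any rule's target class → [b].
/t/ (between /b/ and /u/) fails the environment for rule 1, so it stays [t].
/u/ (between /t/ and /ɡ/) fails the environment for rule 2, so it stays [u].
/ɡ/ (between /u/ and /a/) is in the target of rule 3 but the environment (before a front vowel) is not met → [ɡ].
/a/ (between /ɡ/ and /ɡ/): in an unstressed syllable, so rule 2 applies → [ə].
/ɡ/ (between /a/ and /ʃ/) is in the target of rule 3 but the environment (before a front vowel) is not met → [ɡ].
/ʃ/ stays [ʃ].
/a/ (word-final) occurs in an unstressed syllable → [ə] by rule 2.

[tʃəbˈtuɡəɡʃə]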